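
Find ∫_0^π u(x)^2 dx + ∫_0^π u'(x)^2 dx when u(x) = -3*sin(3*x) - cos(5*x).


||u||_{H^1(0,π)}^2 = 58*π

u'(x) = 5*sin(5*x) - 9*cos(3*x).
Expand u² and (u')² and integrate term by term on (0, π), using: for integers n ≥ 1, ∫_0^π sin²(nx) dx = ∫_0^π cos²(nx) dx = π/2; for n ≠ n', ∫_0^π sin(nx)sin(n'x) dx = ∫_0^π cos(nx)cos(n'x) dx = 0; and by product-to-sum, ∫_0^π sin(nx)cos(n'x) dx = ½∫_0^π [sin((n+n')x) + sin((n−n')x)] dx, which is 0 when n+n' is even and 2n/(n²−n'²) when n+n' is odd (it need not vanish on (0, π)).
  u² squared terms: (-1)²·∫cos(5x)² dx = 1·π/2 = π/2;  (-3)²·∫sin(3x)² dx = 9·π/2 = 9*π/2.
  u² cross terms: 2·(-1)·(-3)·∫cos(5x)·sin(3x) dx = 6·(0) = 0.
  So ∫_0^π u² dx = π/2 + 9*π/2 + 0 = 5*π.
  (u')² squared terms: (-9)²·∫cos(3x)² dx = 81·π/2 = 81*π/2;  (5)²·∫sin(5x)² dx = 25·π/2 = 25*π/2.
  (u')² cross terms: 2·(-9)·(5)·∫cos(3x)·sin(5x) dx = -90·(0) = 0.
  So ∫_0^π (u')² dx = 81*π/2 + 25*π/2 + 0 = 53*π.
||u||_{H^1}^2 = (5*π) + (53*π) = 58*π.


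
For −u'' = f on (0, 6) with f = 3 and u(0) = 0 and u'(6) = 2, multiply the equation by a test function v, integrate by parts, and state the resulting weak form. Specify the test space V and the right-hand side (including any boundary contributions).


V = {v ∈ H^1(0, 6) : v(0) = 0} (test functions vanish at x = 0 where u is specified); weak form: ∫_0^6 u'v' dx = ∫_0^6 (3) v dx + 2·v(6) for all v ∈ V.

Multiply both sides by a test function v and integrate from 0 to 6:
  ∫_0^6 −u''(x) v(x) dx = ∫_0^6 f(x) v(x) dx.
Integrate the LHS by parts once:
  ∫_0^6 −u'' v dx = −[u'(x) v(x)]_0^6 + ∫_0^6 u'(x) v'(x) dx.
Thus ∫_0^6 u'(x) v'(x) dx = ∫_0^6 f(x) v(x) dx + [u'(x) v(x)]_0^6.
Choose V so that boundary terms are either known or forced to vanish.
Mixed BC: u(0) = 0 (Dirichlet) and u'(6) = 2 (Neumann). Define V = {v ∈ H^1(0, 6) : v(0) = 0}. Then [u' v]_0^6 = u'(6)·v(6) − u'(0)·0 = 2·v(6).
Weak formulation: find u (satisfying any essential BC) such that ∫_0^6 u'(x) v'(x) dx = ∫_0^6 f v dx + 2·v(6) for all v ∈ V (Dirichlet at 0 absorbed into V; Neumann datum at x = 6 contributes the boundary term).
Substituting f(x) = 3, the right-hand side is ∫_0^6 (3) v dx + 2·v(6).


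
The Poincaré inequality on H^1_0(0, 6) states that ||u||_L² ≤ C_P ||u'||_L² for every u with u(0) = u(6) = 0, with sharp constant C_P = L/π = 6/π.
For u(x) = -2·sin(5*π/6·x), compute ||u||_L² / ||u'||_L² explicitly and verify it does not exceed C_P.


||u||_L² / ||u'||_L² = 6/(5*π) < C_P = 6/π.

u(x) = -2·sin(5*π/6·x), so u'(x) = -5*π*cos(5*π*x/6)/3.
Writing u(x) = A·sin(kπx/L) with A = -2 and k = 5, use ∫_0^L sin²(kπx/L) dx = L/2 and ∫_0^L cos²(kπx/L) dx = L/2.
u² = 4·sin²(5*π/6·x) and (u')² = 25*π^2/9·cos²(5*π/6·x), and each of sin², cos² integrates to L/2 = 3 over (0, 6).
∫_0^6 u² dx = 12, so ||u||_L² = 2*sqrt(3).
∫_0^6 (u')² dx = 25*π^2/3, so ||u'||_L² = 5*sqrt(3)*π/3.
Ratio ||u||_L² / ||u'||_L² = 6/(5*π).
Sharp Poincaré constant on H^1_0(0, 6) is C_P = L/π = 6/π, achieved by sin(π/6·x).
This is the k = 5 harmonic; the ratio L/(kπ) is strictly less than C_P = L/π, consistent with the sharp inequality ||u||_L² ≤ C_P ||u'||_L².


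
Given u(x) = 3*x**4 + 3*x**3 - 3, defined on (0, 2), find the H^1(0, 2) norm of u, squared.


||u||_{H^1}^2 = 228862/35

The H^1 norm (squared) on an interval (0, L) is
  ||u||_{H^1}^2 = ∫_0^L u(x)^2 dx + ∫_0^L u'(x)^2 dx.
Compute u'(x) = 12*x**3 + 9*x**2.
Then u(x)^2 = 9*x**8 + 18*x**7 + 9*x**6 - 18*x**4 - 18*x**3 + 9 and u'(x)^2 = 144*x**6 + 216*x**5 + 81*x**4.
Integrate each monomial from 0 to 2 using ∫_0^2 c·x^n dx = c·2^(n+1)/(n+1):
  ∫_0^2 u(x)^2 dx = ∫_0^2 (9*x^8 + 18*x^7 + 9*x^6 - 18*x^4 - 18*x^3 + 9) dx. Term by term:
    ∫_0^2 9*x^8 dx = 512;  ∫_0^2 18*x^7 dx = 576;  ∫_0^2 9*x^6 dx = 1152/7;
    ∫_0^2 -18*x^4 dx = -576/5;  ∫_0^2 -18*x^3 dx = -72;  ∫_0^2 9 dx = 18.
  Sum: 512 + 576 + 1152/7 − 576/5 − 72 + 18 = 37918/35.
  ∫_0^2 u'(x)^2 dx = ∫_0^2 (144*x^6 + 216*x^5 + 81*x^4) dx. Term by term:
    ∫_0^2 144*x^6 dx = 18432/7;  ∫_0^2 216*x^5 dx = 2304;  ∫_0^2 81*x^4 dx = 2592/5.
  Sum: 18432/7 + 2304 + 2592/5 = 190944/35.
Adding: ||u||_{H^1}^2 = 37918/35 + 190944/35 = 228862/35.


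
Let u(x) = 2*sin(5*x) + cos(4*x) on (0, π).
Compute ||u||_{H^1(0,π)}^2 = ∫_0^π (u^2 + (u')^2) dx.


||u||_{H^1(0,π)}^2 = 680/9 + 121*π/2

u'(x) = -4*sin(4*x) + 10*cos(5*x).
Expand u² and (u')² and integrate term by term on (0, π), using: for integers n ≥ 1, ∫_0^π sin²(nx) dx = ∫_0^π cos²(nx) dx = π/2; for n ≠ n', ∫_0^π sin(nx)sin(n'x) dx = ∫_0^π cos(nx)cos(n'x) dx = 0; and by product-to-sum, ∫_0^π sin(nx)cos(n'x) dx = ½∫_0^π [sin((n+n')x) + sin((n−n')x)] dx, which is 0 when n+n' is even and 2n/(n²−n'²) when n+n' is odd (it need not vanish on (0, π)).
  u² squared terms: (2)²·∫sin(5x)² dx = 4·π/2 = 2*π;  (1)²·∫cos(4x)² dx = 1·π/2 = π/2.
  u² cross terms: 2·(2)·(1)·∫sin(5x)·cos(4x) dx = 4·(10/9) = 40/9.
  So ∫_0^π u² dx = 2*π + π/2 + 40/9 = 40/9 + 5*π/2.
  (u')² squared terms: (-4)²·∫sin(4x)² dx = 16·π/2 = 8*π;  (10)²·∫cos(5x)² dx = 100·π/2 = 50*π.
  (u')² cross terms: 2·(-4)·(10)·∫sin(4x)·cos(5x) dx = -80·(-8/9) = 640/9.
  So ∫_0^π (u')² dx = 8*π + 50*π + 640/9 = 640/9 + 58*π.
||u||_{H^1}^2 = (40/9 + 5*π/2) + (640/9 + 58*π) = 680/9 + 121*π/2.


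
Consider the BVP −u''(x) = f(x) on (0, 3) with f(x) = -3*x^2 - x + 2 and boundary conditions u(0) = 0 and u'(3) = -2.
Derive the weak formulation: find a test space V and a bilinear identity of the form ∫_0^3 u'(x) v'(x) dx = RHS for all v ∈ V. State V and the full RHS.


V = {v ∈ H^1(0, 3) : v(0) = 0} (test functions vanish at x = 0 where u is specified); weak form: ∫_0^3 u'v' dx = ∫_0^3 (-3*x^2 - x + 2) v dx − 2·v(3) for all v ∈ V.

Multiply both sides by a test function v and integrate from 0 to 3:
  ∫_0^3 −u''(x) v(x) dx = ∫_0^3 f(x) v(x) dx.
Integrate the LHS by parts once:
  ∫_0^3 −u'' v dx = −[u'(x) v(x)]_0^3 + ∫_0^3 u'(x) v'(x) dx.
Thus ∫_0^3 u'(x) v'(x) dx = ∫_0^3 f(x) v(x) dx + [u'(x) v(x)]_0^3.
Choose V so that boundary terms are either known or forced to vanish.
Mixed BC: u(0) = 0 (Dirichlet) and u'(3) = -2 (Neumann). Define V = {v ∈ H^1(0, 3) : v(0) = 0}. Then [u' v]_0^3 = u'(3)·v(3) − u'(0)·0 = − 2·v(3).
Weak formulation: find u (satisfying any essential BC) such that ∫_0^3 u'(x) v'(x) dx = ∫_0^3 f v dx − 2·v(3) for all v ∈ V (Dirichlet at 0 absorbed into V; Neumann datum at x = 3 contributes the boundary term).
Substituting f(x) = -3*x^2 - x + 2, the right-hand side is ∫_0^3 (-3*x^2 - x + 2) v dx − 2·v(3).


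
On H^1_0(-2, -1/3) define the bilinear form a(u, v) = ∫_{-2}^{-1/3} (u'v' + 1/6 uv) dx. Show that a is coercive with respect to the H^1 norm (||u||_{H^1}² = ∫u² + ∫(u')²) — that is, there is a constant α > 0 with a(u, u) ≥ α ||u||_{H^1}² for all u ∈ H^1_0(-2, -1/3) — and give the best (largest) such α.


α = (25 + 54*π^2)/(6*(25 + 9*π^2))

Coercivity of a(·,·) on H^1_0(-2, -1/3) means a(u, u) ≥ α ||u||_{H^1}² for every u ∈ H^1_0.
The interval has length L = 5/3, and Poincaré/coercivity depend only on L. Here a(u, u) = ∫(u')² + (1/6)·∫u².
Here 0 < c = 1/6 < 1. The condition a(u,u) ≥ α||u||_{H^1}² reads (1−α)∫(u')² ≥ (α−c)∫u². Any admissible α is ≤ 1 (rapidly oscillating u have ∫u²/∫(u')² → 0), and α = 1 would force 0 ≥ (1−c)∫u², impossible since c < 1; so 1−α > 0. By the sharp Poincaré inequality on H^1_0 of an interval of length L, ∫(u')² ≥ (π/L)²∫u² with equality for the first sine mode sin(π(x−x₀)/L) (x₀ the left endpoint), so the inequality holds for all u iff (1−α)(π/L)² ≥ α − c, i.e. α ≤ ((π/L)² + c)/((π/L)² + 1) = (1 + c(L/π)²)/(1 + (L/π)²). With (π/L)² = 9*π^2/25 and c = 1/6, the largest admissible constant is α = ((π/L)² + c)/((π/L)² + 1).
Simplifying, α = (25 + 54*π^2)/(6*(25 + 9*π^2)).


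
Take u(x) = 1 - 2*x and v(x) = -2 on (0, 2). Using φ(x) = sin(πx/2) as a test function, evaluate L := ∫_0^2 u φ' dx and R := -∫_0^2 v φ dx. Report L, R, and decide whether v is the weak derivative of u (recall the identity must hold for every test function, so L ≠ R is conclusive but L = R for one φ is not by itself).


LHS = 8/π, RHS = 8/π. Yes, v = u' weakly.

u(x) = 1 - 2*x, classical derivative u'(x) = -2.
φ(x) = sin(πx/2), so φ'(x) = π*cos(π*x/2)/2.
Note φ(0) = φ(2) = 0, so the boundary term u·φ vanishes.
LHS = ∫_0^2 u(x) φ'(x) dx = ∫_0^2 (-π*x*cos(π*x/2) + π*cos(π*x/2)/2) dx. Term by term:
  ∫_0^2 π*cos(π*x/2)/2 dx = 0;  ∫_0^2 -π*x*cos(π*x/2) dx = 8/π.
Sum: 0 + 8/π = 8/π.
So LHS = 8/π.
∫_0^2 v(x) φ(x) dx = ∫_0^2 (-2*sin(π*x/2)) dx. Term by term:
  ∫_0^2 -2*sin(π*x/2) dx = -8/π.
So RHS = -∫_0^2 v(x) φ(x) dx = 8/π.
LHS = RHS, so the identity holds for this test φ.
Moreover u is smooth here and v(x) = u'(x) = -2 pointwise, so the identity holds for every test function. Hence v is the weak derivative of u.


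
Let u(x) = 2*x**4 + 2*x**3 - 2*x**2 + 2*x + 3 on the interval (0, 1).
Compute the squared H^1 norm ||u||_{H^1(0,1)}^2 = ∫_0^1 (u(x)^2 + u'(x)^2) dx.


||u||_{H^1}^2 = 13823/315

The H^1 norm (squared) on an interval (0, L) is
  ||u||_{H^1}^2 = ∫_0^L u(x)^2 dx + ∫_0^L u'(x)^2 dx.
Compute u'(x) = 8*x**3 + 6*x**2 - 4*x + 2.
Then u(x)^2 = 4*x**8 + 8*x**7 - 4*x**6 + 24*x**4 + 4*x**3 - 8*x**2 + 12*x + 9 and u'(x)^2 = 64*x**6 + 96*x**5 - 28*x**4 - 16*x**3 + 40*x**2 - 16*x + 4.
Integrate each monomial from 0 to 1 using ∫_0^1 c·x^n dx = c·1^(n+1)/(n+1):
  ∫_0^1 u(x)^2 dx = ∫_0^1 (4*x^8 + 8*x^7 - 4*x^6 + 24*x^4 + 4*x^3 - 8*x^2 + 12*x + 9) dx. Term by term:
    ∫_0^1 4*x^8 dx = 4/9;  ∫_0^1 8*x^7 dx = 1;  ∫_0^1 -4*x^6 dx = -4/7;
    ∫_0^1 24*x^4 dx = 24/5;  ∫_0^1 4*x^3 dx = 1;  ∫_0^1 -8*x^2 dx = -8/3;
    ∫_0^1 12*x dx = 6;  ∫_0^1 9 dx = 9.
  Sum: 4/9 + 1 − 4/7 + 24/5 + 1 − 8/3 + 6 + 9 = 5987/315.
  ∫_0^1 u'(x)^2 dx = ∫_0^1 (64*x^6 + 96*x^5 - 28*x^4 - 16*x^3 + 40*x^2 - 16*x + 4) dx. Term by term:
    ∫_0^1 64*x^6 dx = 64/7;  ∫_0^1 96*x^5 dx = 16;  ∫_0^1 -28*x^4 dx = -28/5;
    ∫_0^1 -16*x^3 dx = -4;  ∫_0^1 40*x^2 dx = 40/3;  ∫_0^1 -16*x dx = -8;
    ∫_0^1 4 dx = 4.
  Sum: 64/7 + 16 − 28/5 − 4 + 40/3 − 8 + 4 = 2612/105.
Adding: ||u||_{H^1}^2 = 5987/315 + 2612/105 = 13823/315.


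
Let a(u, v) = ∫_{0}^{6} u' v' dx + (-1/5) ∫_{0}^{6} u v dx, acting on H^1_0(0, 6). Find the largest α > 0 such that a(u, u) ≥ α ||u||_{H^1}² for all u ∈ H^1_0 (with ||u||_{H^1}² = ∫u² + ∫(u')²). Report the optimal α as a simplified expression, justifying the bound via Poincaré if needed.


α = (-36/5 + π^2)/(π^2 + 36)

Coercivity of a(·,·) on H^1_0(0, 6) means a(u, u) ≥ α ||u||_{H^1}² for every u ∈ H^1_0.
The interval has length L = 6, and Poincaré/coercivity depend only on L. Here a(u, u) = ∫(u')² + (-1/5)·∫u².
Here c = -1/5 < 0 with |c| < (π/L)² = π^2/36, so coercivity still holds. The condition a(u,u) ≥ α||u||_{H^1}² reads (1−α)∫(u')² ≥ (α−c)∫u². Any admissible α is ≤ 1 (rapidly oscillating u have ∫u²/∫(u')² → 0), and α = 1 would force 0 ≥ (1−c)∫u², impossible since c < 1; so 1−α > 0. By the sharp Poincaré inequality on H^1_0 of an interval of length L, ∫(u')² ≥ (π/L)²∫u² with equality for the first sine mode sin(π(x−x₀)/L) (x₀ the left endpoint), so the inequality holds for all u iff (1−α)(π/L)² ≥ α − c, i.e. α ≤ ((π/L)² + c)/((π/L)² + 1) = (1 + c(L/π)²)/(1 + (L/π)²). (Direct route, valid since c ≤ 0: Poincaré gives c∫u² ≥ c(L/π)²∫(u')², so a(u,u) ≥ (1 + c(L/π)²)∫(u')², while ||u||_{H^1}² ≤ (1 + (L/π)²)∫(u')²; dividing yields the same α.) With (π/L)² = π^2/36 and c = -1/5, the largest admissible constant is α = ((π/L)² + c)/((π/L)² + 1).
Simplifying, α = (-36/5 + π^2)/(π^2 + 36).


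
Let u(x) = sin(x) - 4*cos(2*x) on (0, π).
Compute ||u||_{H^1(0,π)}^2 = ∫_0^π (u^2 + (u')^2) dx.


||u||_{H^1(0,π)}^2 = 80/3 + 41*π

u'(x) = 8*sin(2*x) + cos(x).
Expand u² and (u')² and integrate term by term on (0, π), using: for integers n ≥ 1, ∫_0^π sin²(nx) dx = ∫_0^π cos²(nx) dx = π/2; for n ≠ n', ∫_0^π sin(nx)sin(n'x) dx = ∫_0^π cos(nx)cos(n'x) dx = 0; and by product-to-sum, ∫_0^π sin(nx)cos(n'x) dx = ½∫_0^π [sin((n+n')x) + sin((n−n')x)] dx, which is 0 when n+n' is even and 2n/(n²−n'²) when n+n' is odd (it need not vanish on (0, π)).
  u² squared terms: (-4)²·∫cos(2x)² dx = 16·π/2 = 8*π;  (1)²·∫sin(x)² dx = 1·π/2 = π/2.
  u² cross terms: 2·(-4)·(1)·∫cos(2x)·sin(x) dx = -8·(-2/3) = 16/3.
  So ∫_0^π u² dx = 8*π + π/2 + 16/3 = 16/3 + 17*π/2.
  (u')² squared terms: (8)²·∫sin(2x)² dx = 64·π/2 = 32*π;  (1)²·∫cos(x)² dx = 1·π/2 = π/2.
  (u')² cross terms: 2·(8)·(1)·∫sin(2x)·cos(x) dx = 16·(4/3) = 64/3.
  So ∫_0^π (u')² dx = 32*π + π/2 + 64/3 = 64/3 + 65*π/2.
||u||_{H^1}^2 = (16/3 + 17*π/2) + (64/3 + 65*π/2) = 80/3 + 41*π.


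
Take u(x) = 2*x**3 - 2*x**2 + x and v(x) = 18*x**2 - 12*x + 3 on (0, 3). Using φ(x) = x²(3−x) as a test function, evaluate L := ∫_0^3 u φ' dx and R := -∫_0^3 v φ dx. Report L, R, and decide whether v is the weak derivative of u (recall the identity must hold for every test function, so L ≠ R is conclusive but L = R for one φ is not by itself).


LHS = -2079/20, RHS = -6237/20. No, v is not the weak derivative of u.

u(x) = 2*x**3 - 2*x**2 + x, classical derivative u'(x) = 6*x**2 - 4*x + 1.
φ(x) = x²(3−x), so φ'(x) = 3*x*(2 - x).
Note φ(0) = φ(3) = 0, so the boundary term u·φ vanishes.
LHS = ∫_0^3 u(x) φ'(x) dx = ∫_0^3 (-6*x^5 + 18*x^4 - 15*x^3 + 6*x^2) dx. Term by term:
  ∫_0^3 -6*x^5 dx = -729;  ∫_0^3 18*x^4 dx = 4374/5;  ∫_0^3 -15*x^3 dx = -1215/4;
  ∫_0^3 6*x^2 dx = 54.
Sum: -729 + 4374/5 − 1215/4 + 54 = -2079/20.
So LHS = -2079/20.
∫_0^3 v(x) φ(x) dx = ∫_0^3 (-18*x^5 + 66*x^4 - 39*x^3 + 9*x^2) dx. Term by term:
  ∫_0^3 -18*x^5 dx = -2187;  ∫_0^3 66*x^4 dx = 16038/5;  ∫_0^3 -39*x^3 dx = -3159/4;
  ∫_0^3 9*x^2 dx = 81.
Sum: -2187 + 16038/5 − 3159/4 + 81 = 6237/20.
So RHS = -∫_0^3 v(x) φ(x) dx = -6237/20.
LHS − RHS = 2079/10 ≠ 0, so the identity fails.
(For a valid weak derivative the identity must hold for EVERY test function, in particular this one. The failure shows v is NOT the weak derivative of u.)
Correct weak derivative would be u'(x) = 6*x**2 - 4*x + 1.


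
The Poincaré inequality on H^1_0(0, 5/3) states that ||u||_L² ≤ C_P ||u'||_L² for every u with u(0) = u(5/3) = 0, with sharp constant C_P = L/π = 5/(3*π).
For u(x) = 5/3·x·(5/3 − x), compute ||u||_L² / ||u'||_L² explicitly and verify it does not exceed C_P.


||u||_L² / ||u'||_L² = sqrt(10)/6 < C_P = 5/(3*π).

u(x) = 5/3·x·(5/3 − x), so u'(x) = 25/9 - 10*x/3.
u(x) = 5/3·x·(5/3 − x) vanishes at x = 0 and x = 5/3, so u ∈ H^1_0(0, 5/3). Differentiate via the product rule and integrate the resulting polynomials term by term.
  ∫_0^5/3 u² dx = ∫_0^5/3 (25*x^4/9 - 250*x^3/27 + 625*x^2/81) dx. Term by term:
    ∫_0^5/3 25*x^4/9 dx = 15625/2187;  ∫_0^5/3 -250*x^3/27 dx = -78125/4374;  ∫_0^5/3 625*x^2/81 dx = 78125/6561.
  Sum: 15625/2187 − 78125/4374 + 78125/6561 = 15625/13122.
  ∫_0^5/3 (u')² dx = ∫_0^5/3 (100*x^2/9 - 500*x/27 + 625/81) dx. Term by term:
    ∫_0^5/3 100*x^2/9 dx = 12500/729;  ∫_0^5/3 -500*x/27 dx = -6250/243;  ∫_0^5/3 625/81 dx = 3125/243.
  Sum: 12500/729 − 6250/243 + 3125/243 = 3125/729.
∫_0^5/3 u² dx = 15625/13122, so ||u||_L² = 125*sqrt(2)/162.
∫_0^5/3 (u')² dx = 3125/729, so ||u'||_L² = 25*sqrt(5)/27.
Ratio ||u||_L² / ||u'||_L² = sqrt(10)/6.
Sharp Poincaré constant on H^1_0(0, 5/3) is C_P = L/π = 5/(3*π), achieved by sin(3*π/5·x).
A polynomial bump cannot attain the sharp Poincaré constant (only the first sine eigenfunction does), so the ratio is strictly less than C_P, consistent with ||u||_L² ≤ C_P ||u'||_L².


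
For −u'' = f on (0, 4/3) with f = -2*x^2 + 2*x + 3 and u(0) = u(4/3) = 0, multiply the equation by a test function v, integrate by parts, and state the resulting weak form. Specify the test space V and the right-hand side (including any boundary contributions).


V = H^1_0(0, 4/3) (so v(0) = v(4/3) = 0); weak form: ∫_0^4/3 u'v' dx = ∫_0^4/3 (-2*x^2 + 2*x + 3) v dx for all v ∈ V.

Multiply both sides by a test function v and integrate from 0 to 4/3:
  ∫_0^4/3 −u''(x) v(x) dx = ∫_0^4/3 f(x) v(x) dx.
Integrate the LHS by parts once:
  ∫_0^4/3 −u'' v dx = −[u'(x) v(x)]_0^4/3 + ∫_0^4/3 u'(x) v'(x) dx.
Thus ∫_0^4/3 u'(x) v'(x) dx = ∫_0^4/3 f(x) v(x) dx + [u'(x) v(x)]_0^4/3.
Choose V so that boundary terms are either known or forced to vanish.
u is Dirichlet: u(0) = u(4/3) = 0. Let V = H^1_0(0, 4/3); then v(0) = v(4/3) = 0, and [u' v]_0^4/3 = 0.
Weak formulation: find u (satisfying any essential BC) such that ∫_0^4/3 u'(x) v'(x) dx = ∫_0^4/3 f v dx for all v ∈ V.
Substituting f(x) = -2*x^2 + 2*x + 3, the right-hand side is ∫_0^4/3 (-2*x^2 + 2*x + 3) v dx.


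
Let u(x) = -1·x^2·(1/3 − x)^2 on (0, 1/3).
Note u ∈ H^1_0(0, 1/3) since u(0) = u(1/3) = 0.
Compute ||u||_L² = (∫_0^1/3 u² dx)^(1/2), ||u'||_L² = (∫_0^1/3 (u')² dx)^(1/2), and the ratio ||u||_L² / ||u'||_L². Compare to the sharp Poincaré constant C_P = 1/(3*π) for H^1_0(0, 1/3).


||u||_L² / ||u'||_L² = sqrt(3)/18 < C_P = 1/(3*π).

u(x) = -1·x^2·(1/3 − x)^2, so u'(x) = 2*x*(-18*x^2 + 9*x - 1)/9.
u(x) = -1·x^2·(1/3 − x)^2 vanishes at x = 0 and x = 1/3, so u ∈ H^1_0(0, 1/3). Differentiate via the product rule and integrate the resulting polynomials term by term.
  ∫_0^1/3 u² dx = ∫_0^1/3 (x^8 - 4*x^7/3 + 2*x^6/3 - 4*x^5/27 + x^4/81) dx. Term by term:
    ∫_0^1/3 x^8 dx = 1/177147;  ∫_0^1/3 -4*x^7/3 dx = -1/39366;  ∫_0^1/3 2*x^6/3 dx = 2/45927;
    ∫_0^1/3 -4*x^5/27 dx = -2/59049;  ∫_0^1/3 x^4/81 dx = 1/98415.
  Sum: 1/177147 − 1/39366 + 2/45927 − 2/59049 + 1/98415 = 1/12400290.
  ∫_0^1/3 (u')² dx = ∫_0^1/3 (16*x^6 - 16*x^5 + 52*x^4/9 - 8*x^3/9 + 4*x^2/81) dx. Term by term:
    ∫_0^1/3 16*x^6 dx = 16/15309;  ∫_0^1/3 -16*x^5 dx = -8/2187;  ∫_0^1/3 52*x^4/9 dx = 52/10935;
    ∫_0^1/3 -8*x^3/9 dx = -2/729;  ∫_0^1/3 4*x^2/81 dx = 4/6561.
  Sum: 16/15309 − 8/2187 + 52/10935 − 2/729 + 4/6561 = 2/229635.
∫_0^1/3 u² dx = 1/12400290, so ||u||_L² = sqrt(210)/51030.
∫_0^1/3 (u')² dx = 2/229635, so ||u'||_L² = sqrt(70)/2835.
Ratio ||u||_L² / ||u'||_L² = sqrt(3)/18.
Sharp Poincaré constant on H^1_0(0, 1/3) is C_P = L/π = 1/(3*π), achieved by sin(3*π·x).
A polynomial bump cannot attain the sharp Poincaré constant (only the first sine eigenfunction does), so the ratio is strictly less than C_P, consistent with ||u||_L² ≤ C_P ||u'||_L².


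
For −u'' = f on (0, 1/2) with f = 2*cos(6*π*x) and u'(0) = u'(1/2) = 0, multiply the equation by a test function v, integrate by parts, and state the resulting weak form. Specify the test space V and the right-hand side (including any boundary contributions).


V = H^1(0, 1/2) (no boundary constraint on v; u is determined up to an additive constant); weak form: ∫_0^1/2 u'v' dx = ∫_0^1/2 (2*cos(6*π*x)) v dx for all v ∈ V.

Multiply both sides by a test function v and integrate from 0 to 1/2:
  ∫_0^1/2 −u''(x) v(x) dx = ∫_0^1/2 f(x) v(x) dx.
Integrate the LHS by parts once:
  ∫_0^1/2 −u'' v dx = −[u'(x) v(x)]_0^1/2 + ∫_0^1/2 u'(x) v'(x) dx.
Thus ∫_0^1/2 u'(x) v'(x) dx = ∫_0^1/2 f(x) v(x) dx + [u'(x) v(x)]_0^1/2.
Choose V so that boundary terms are either known or forced to vanish.
u has homogeneous Neumann: u'(0) = u'(1/2) = 0. So [u' v]_0^1/2 = 0·v(1/2) − 0·v(0) = 0 for any v; take V = H^1(0, 1/2).
Weak formulation: find u (satisfying any essential BC) such that ∫_0^1/2 u'(x) v'(x) dx = ∫_0^1/2 f v dx for all v ∈ V (homogeneous Neumann, so boundary terms vanish).
Substituting f(x) = 2*cos(6*π*x), the right-hand side is ∫_0^1/2 (2*cos(6*π*x)) v dx.
Compatibility check (pure Neumann): taking v ≡ 1 ∈ V gives 0 = ∫_0^1/2 f dx + (0) − (0), i.e. ∫_0^1/2 f dx must equal u'(0) − u'(1/2) = 0. Indeed ∫_0^1/2 (2*cos(6*π*x)) dx = 0, so the data are compatible. The solution is then unique only up to an additive constant (fix it e.g. by requiring ∫_0^1/2 u dx = 0).


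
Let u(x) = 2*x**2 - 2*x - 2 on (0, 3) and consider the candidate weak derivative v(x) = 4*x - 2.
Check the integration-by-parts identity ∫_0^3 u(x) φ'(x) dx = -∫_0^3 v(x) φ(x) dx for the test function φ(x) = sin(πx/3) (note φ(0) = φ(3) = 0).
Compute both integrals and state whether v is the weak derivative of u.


LHS = -24/π, RHS = -24/π. Yes, v = u' weakly.

u(x) = 2*x**2 - 2*x - 2, classical derivative u'(x) = 4*x - 2.
φ(x) = sin(πx/3), so φ'(x) = π*cos(π*x/3)/3.
Note φ(0) = φ(3) = 0, so the boundary term u·φ vanishes.
LHS = ∫_0^3 u(x) φ'(x) dx = ∫_0^3 (2*π*x^2*cos(π*x/3)/3 - 2*π*x*cos(π*x/3)/3 - 2*π*cos(π*x/3)/3) dx. Term by term:
  ∫_0^3 -2*π*cos(π*x/3)/3 dx = 0;  ∫_0^3 -2*π*x*cos(π*x/3)/3 dx = 12/π;  ∫_0^3 2*π*x^2*cos(π*x/3)/3 dx = -36/π.
Sum: 0 + 12/π − 36/π = -24/π.
So LHS = -24/π.
∫_0^3 v(x) φ(x) dx = ∫_0^3 (4*x*sin(π*x/3) - 2*sin(π*x/3)) dx. Term by term:
  ∫_0^3 -2*sin(π*x/3) dx = -12/π;  ∫_0^3 4*x*sin(π*x/3) dx = 36/π.
Sum: -12/π + 36/π = 24/π.
So RHS = -∫_0^3 v(x) φ(x) dx = -24/π.
LHS = RHS, so the identity holds for this test φ.
Moreover u is smooth here and v(x) = u'(x) = 4*x - 2 pointwise, so the identity holds for every test function. Hence v is the weak derivative of u.


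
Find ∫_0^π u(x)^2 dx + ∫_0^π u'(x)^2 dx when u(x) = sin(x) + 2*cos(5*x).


||u||_{H^1(0,π)}^2 = 53*π

u'(x) = -10*sin(5*x) + cos(x).
Expand u² and (u')² and integrate term by term on (0, π), using: for integers n ≥ 1, ∫_0^π sin²(nx) dx = ∫_0^π cos²(nx) dx = π/2; for n ≠ n', ∫_0^π sin(nx)sin(n'x) dx = ∫_0^π cos(nx)cos(n'x) dx = 0; and by product-to-sum, ∫_0^π sin(nx)cos(n'x) dx = ½∫_0^π [sin((n+n')x) + sin((n−n')x)] dx, which is 0 when n+n' is even and 2n/(n²−n'²) when n+n' is odd (it need not vanish on (0, π)).
  u² squared terms: (2)²·∫cos(5x)² dx = 4·π/2 = 2*π;  (1)²·∫sin(x)² dx = 1·π/2 = π/2.
  u² cross terms: 2·(2)·(1)·∫cos(5x)·sin(x) dx = 4·(0) = 0.
  So ∫_0^π u² dx = 2*π + π/2 + 0 = 5*π/2.
  (u')² squared terms: (-10)²·∫sin(5x)² dx = 100·π/2 = 50*π;  (1)²·∫cos(x)² dx = 1·π/2 = π/2.
  (u')² cross terms: 2·(-10)·(1)·∫sin(5x)·cos(x) dx = -20·(0) = 0.
  So ∫_0^π (u')² dx = 50*π + π/2 + 0 = 101*π/2.
||u||_{H^1}^2 = (5*π/2) + (101*π/2) = 53*π.


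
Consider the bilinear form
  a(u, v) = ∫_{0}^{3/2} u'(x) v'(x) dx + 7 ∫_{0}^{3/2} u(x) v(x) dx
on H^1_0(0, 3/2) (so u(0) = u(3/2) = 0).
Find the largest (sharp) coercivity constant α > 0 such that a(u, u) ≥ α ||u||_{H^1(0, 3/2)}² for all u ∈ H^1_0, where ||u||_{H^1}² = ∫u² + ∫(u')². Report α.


α = 1

Coercivity of a(·,·) on H^1_0(0, 3/2) means a(u, u) ≥ α ||u||_{H^1}² for every u ∈ H^1_0.
The interval has length L = 3/2, and Poincaré/coercivity depend only on L. Here a(u, u) = ∫(u')² + (7)·∫u².
Here c = 7 ≥ 1, so a(u,u) = ∫(u')² + c∫u² ≥ ∫(u')² + ∫u² = ||u||_{H^1}², i.e. α = 1 works. No larger α is possible: a(u,u) ≥ α||u||_{H^1}² means (1−α)∫(u')² ≥ (α−c)∫u², and for the modes u_n = sin(nπ(x−x₀)/L) (x₀ the left endpoint) one has ∫u_n²/∫(u_n')² = (L/(nπ))² → 0, so a(u_n,u_n)/||u_n||_{H^1}² → 1. Hence the optimal constant is α = 1.
Therefore α = 1.


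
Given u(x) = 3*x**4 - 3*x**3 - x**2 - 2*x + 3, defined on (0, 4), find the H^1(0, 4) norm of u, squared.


||u||_{H^1}^2 = 4792108/15

The H^1 norm (squared) on an interval (0, L) is
  ||u||_{H^1}^2 = ∫_0^L u(x)^2 dx + ∫_0^L u'(x)^2 dx.
Compute u'(x) = 12*x**3 - 9*x**2 - 2*x - 2.
Then u(x)^2 = 9*x**8 - 18*x**7 + 3*x**6 - 6*x**5 + 31*x**4 - 14*x**3 - 2*x**2 - 12*x + 9 and u'(x)^2 = 144*x**6 - 216*x**5 + 33*x**4 - 12*x**3 + 40*x**2 + 8*x + 4.
Integrate each monomial from 0 to 4 using ∫_0^4 c·x^n dx = c·4^(n+1)/(n+1):
  ∫_0^4 u(x)^2 dx = ∫_0^4 (9*x^8 - 18*x^7 + 3*x^6 - 6*x^5 + 31*x^4 - 14*x^3 - 2*x^2 - 12*x + 9) dx. Term by term:
    ∫_0^4 9*x^8 dx = 262144;  ∫_0^4 -18*x^7 dx = -147456;  ∫_0^4 3*x^6 dx = 49152/7;
    ∫_0^4 -6*x^5 dx = -4096;  ∫_0^4 31*x^4 dx = 31744/5;  ∫_0^4 -14*x^3 dx = -896;
    ∫_0^4 -2*x^2 dx = -128/3;  ∫_0^4 -12*x dx = -96;  ∫_0^4 9 dx = 36.
  Sum: 262144 − 147456 + 49152/7 − 4096 + 31744/5 − 896 − 128/3 − 96 + 36 = 12911204/105.
  ∫_0^4 u'(x)^2 dx = ∫_0^4 (144*x^6 - 216*x^5 + 33*x^4 - 12*x^3 + 40*x^2 + 8*x + 4) dx. Term by term:
    ∫_0^4 144*x^6 dx = 2359296/7;  ∫_0^4 -216*x^5 dx = -147456;  ∫_0^4 33*x^4 dx = 33792/5;
    ∫_0^4 -12*x^3 dx = -768;  ∫_0^4 40*x^2 dx = 2560/3;  ∫_0^4 8*x dx = 64;
    ∫_0^4 4 dx = 16.
  Sum: 2359296/7 − 147456 + 33792/5 − 768 + 2560/3 + 64 + 16 = 20633552/105.
Adding: ||u||_{H^1}^2 = 12911204/105 + 20633552/105 = 4792108/15.


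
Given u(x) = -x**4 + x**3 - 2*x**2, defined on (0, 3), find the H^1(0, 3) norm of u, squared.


||u||_{H^1}^2 = 22203/4

The H^1 norm (squared) on an interval (0, L) is
  ||u||_{H^1}^2 = ∫_0^L u(x)^2 dx + ∫_0^L u'(x)^2 dx.
Compute u'(x) = -4*x**3 + 3*x**2 - 4*x.
Then u(x)^2 = x**8 - 2*x**7 + 5*x**6 - 4*x**5 + 4*x**4 and u'(x)^2 = 16*x**6 - 24*x**5 + 41*x**4 - 24*x**3 + 16*x**2.
Integrate each monomial from 0 to 3 using ∫_0^3 c·x^n dx = c·3^(n+1)/(n+1):
  ∫_0^3 u(x)^2 dx = ∫_0^3 (x^8 - 2*x^7 + 5*x^6 - 4*x^5 + 4*x^4) dx. Term by term:
    ∫_0^3 x^8 dx = 2187;  ∫_0^3 -2*x^7 dx = -6561/4;  ∫_0^3 5*x^6 dx = 10935/7;
    ∫_0^3 -4*x^5 dx = -486;  ∫_0^3 4*x^4 dx = 972/5.
  Sum: 2187 − 6561/4 + 10935/7 − 486 + 972/5 = 254421/140.
  ∫_0^3 u'(x)^2 dx = ∫_0^3 (16*x^6 - 24*x^5 + 41*x^4 - 24*x^3 + 16*x^2) dx. Term by term:
    ∫_0^3 16*x^6 dx = 34992/7;  ∫_0^3 -24*x^5 dx = -2916;  ∫_0^3 41*x^4 dx = 9963/5;
    ∫_0^3 -24*x^3 dx = -486;  ∫_0^3 16*x^2 dx = 144.
  Sum: 34992/7 − 2916 + 9963/5 − 486 + 144 = 130671/35.
Adding: ||u||_{H^1}^2 = 254421/140 + 130671/35 = 22203/4.


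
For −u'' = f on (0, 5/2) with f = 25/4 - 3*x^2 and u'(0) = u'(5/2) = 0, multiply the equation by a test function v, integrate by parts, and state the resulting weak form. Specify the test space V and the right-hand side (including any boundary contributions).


V = H^1(0, 5/2) (no boundary constraint on v; u is determined up to an additive constant); weak form: ∫_0^5/2 u'v' dx = ∫_0^5/2 (25/4 - 3*x^2) v dx for all v ∈ V.

Multiply both sides by a test function v and integrate from 0 to 5/2:
  ∫_0^5/2 −u''(x) v(x) dx = ∫_0^5/2 f(x) v(x) dx.
Integrate the LHS by parts once:
  ∫_0^5/2 −u'' v dx = −[u'(x) v(x)]_0^5/2 + ∫_0^5/2 u'(x) v'(x) dx.
Thus ∫_0^5/2 u'(x) v'(x) dx = ∫_0^5/2 f(x) v(x) dx + [u'(x) v(x)]_0^5/2.
Choose V so that boundary terms are either known or forced to vanish.
u has homogeneous Neumann: u'(0) = u'(5/2) = 0. So [u' v]_0^5/2 = 0·v(5/2) − 0·v(0) = 0 for any v; take V = H^1(0, 5/2).
Weak formulation: find u (satisfying any essential BC) such that ∫_0^5/2 u'(x) v'(x) dx = ∫_0^5/2 f v dx for all v ∈ V (homogeneous Neumann, so boundary terms vanish).
Substituting f(x) = 25/4 - 3*x^2, the right-hand side is ∫_0^5/2 (25/4 - 3*x^2) v dx.
Compatibility check (pure Neumann): taking v ≡ 1 ∈ V gives 0 = ∫_0^5/2 f dx + (0) − (0), i.e. ∫_0^5/2 f dx must equal u'(0) − u'(5/2) = 0. Indeed ∫_0^5/2 (25/4 - 3*x^2) dx = 0, so the data are compatible. The solution is then unique only up to an additive constant (fix it e.g. by requiring ∫_0^5/2 u dx = 0).


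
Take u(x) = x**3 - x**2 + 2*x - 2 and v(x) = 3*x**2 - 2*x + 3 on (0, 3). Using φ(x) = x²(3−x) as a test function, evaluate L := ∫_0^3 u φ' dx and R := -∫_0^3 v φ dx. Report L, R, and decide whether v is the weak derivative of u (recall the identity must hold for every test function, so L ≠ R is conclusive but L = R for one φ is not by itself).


LHS = -621/10, RHS = -1377/20. No, v is not the weak derivative of u.

u(x) = x**3 - x**2 + 2*x - 2, classical derivative u'(x) = 3*x**2 - 2*x + 2.
φ(x) = x²(3−x), so φ'(x) = 3*x*(2 - x).
Note φ(0) = φ(3) = 0, so the boundary term u·φ vanishes.
LHS = ∫_0^3 u(x) φ'(x) dx = ∫_0^3 (-3*x^5 + 9*x^4 - 12*x^3 + 18*x^2 - 12*x) dx. Term by term:
  ∫_0^3 -3*x^5 dx = -729/2;  ∫_0^3 9*x^4 dx = 2187/5;  ∫_0^3 -12*x^3 dx = -243;
  ∫_0^3 18*x^2 dx = 162;  ∫_0^3 -12*x dx = -54.
Sum: -729/2 + 2187/5 − 243 + 162 − 54 = -621/10.
So LHS = -621/10.
∫_0^3 v(x) φ(x) dx = ∫_0^3 (-3*x^5 + 11*x^4 - 9*x^3 + 9*x^2) dx. Term by term:
  ∫_0^3 -3*x^5 dx = -729/2;  ∫_0^3 11*x^4 dx = 2673/5;  ∫_0^3 -9*x^3 dx = -729/4;
  ∫_0^3 9*x^2 dx = 81.
Sum: -729/2 + 2673/5 − 729/4 + 81 = 1377/20.
So RHS = -∫_0^3 v(x) φ(x) dx = -1377/20.
LHS − RHS = 27/4 ≠ 0, so the identity fails.
(For a valid weak derivative the identity must hold for EVERY test function, in particular this one. The failure shows v is NOT the weak derivative of u.)
Correct weak derivative would be u'(x) = 3*x**2 - 2*x + 2.


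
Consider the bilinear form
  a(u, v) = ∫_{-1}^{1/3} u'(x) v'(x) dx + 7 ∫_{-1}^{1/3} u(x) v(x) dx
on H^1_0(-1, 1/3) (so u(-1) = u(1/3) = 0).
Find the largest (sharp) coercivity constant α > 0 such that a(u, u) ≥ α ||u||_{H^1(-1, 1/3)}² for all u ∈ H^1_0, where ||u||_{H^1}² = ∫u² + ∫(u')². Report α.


α = 1

Coercivity of a(·,·) on H^1_0(-1, 1/3) means a(u, u) ≥ α ||u||_{H^1}² for every u ∈ H^1_0.
The interval has length L = 4/3, and Poincaré/coercivity depend only on L. Here a(u, u) = ∫(u')² + (7)·∫u².
Here c = 7 ≥ 1, so a(u,u) = ∫(u')² + c∫u² ≥ ∫(u')² + ∫u² = ||u||_{H^1}², i.e. α = 1 works. No larger α is possible: a(u,u) ≥ α||u||_{H^1}² means (1−α)∫(u')² ≥ (α−c)∫u², and for the modes u_n = sin(nπ(x−x₀)/L) (x₀ the left endpoint) one has ∫u_n²/∫(u_n')² = (L/(nπ))² → 0, so a(u_n,u_n)/||u_n||_{H^1}² → 1. Hence the optimal constant is α = 1.
Therefore α = 1.


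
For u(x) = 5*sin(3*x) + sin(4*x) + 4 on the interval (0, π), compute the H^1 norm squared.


||u||_{H^1(0,π)}^2 = 80/3 + 299*π/2

u'(x) = 15*cos(3*x) + 4*cos(4*x).
Expand u² and (u')² and integrate term by term on (0, π), using: for integers n ≥ 1, ∫_0^π sin²(nx) dx = ∫_0^π cos²(nx) dx = π/2; for n ≠ n', ∫_0^π sin(nx)sin(n'x) dx = ∫_0^π cos(nx)cos(n'x) dx = 0; and by product-to-sum, ∫_0^π sin(nx)cos(n'x) dx = ½∫_0^π [sin((n+n')x) + sin((n−n')x)] dx, which is 0 when n+n' is even and 2n/(n²−n'²) when n+n' is odd (it need not vanish on (0, π)). For the constant mode: ∫_0^π 1 dx = π, ∫_0^π cos(nx) dx = 0, ∫_0^π sin(nx) dx = (1−(−1)^n)/n.
  u² squared terms: (4)²·∫1 dx = 16·π = 16*π;  (5)²·∫sin(3x)² dx = 25·π/2 = 25*π/2;  (1)²·∫sin(4x)² dx = 1·π/2 = π/2.
  u² cross terms: 2·(4)·(5)·∫1·sin(3x) dx = 40·(2/3) = 80/3;  2·(4)·(1)·∫1·sin(4x) dx = 8·(0) = 0;  2·(5)·(1)·∫sin(3x)·sin(4x) dx = 10·(0) = 0.
  So ∫_0^π u² dx = 16*π + 25*π/2 + π/2 + 80/3 + 0 + 0 = 80/3 + 29*π.
  (u')² squared terms: (4)²·∫cos(4x)² dx = 16·π/2 = 8*π;  (15)²·∫cos(3x)² dx = 225·π/2 = 225*π/2.
  (u')² cross terms: 2·(4)·(15)·∫cos(4x)·cos(3x) dx = 120·(0) = 0.
  So ∫_0^π (u')² dx = 8*π + 225*π/2 + 0 = 241*π/2.
||u||_{H^1}^2 = (80/3 + 29*π) + (241*π/2) = 80/3 + 299*π/2.


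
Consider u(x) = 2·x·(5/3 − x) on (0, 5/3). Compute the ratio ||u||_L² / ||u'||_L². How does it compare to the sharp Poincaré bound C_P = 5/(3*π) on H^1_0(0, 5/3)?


||u||_L² / ||u'||_L² = sqrt(10)/6 < C_P = 5/(3*π).

u(x) = 2·x·(5/3 − x), so u'(x) = 10/3 - 4*x.
u(x) = 2·x·(5/3 − x) vanishes at x = 0 and x = 5/3, so u ∈ H^1_0(0, 5/3). Differentiate via the product rule and integrate the resulting polynomials term by term.
  ∫_0^5/3 u² dx = ∫_0^5/3 (4*x^4 - 40*x^3/3 + 100*x^2/9) dx. Term by term:
    ∫_0^5/3 4*x^4 dx = 2500/243;  ∫_0^5/3 -40*x^3/3 dx = -6250/243;  ∫_0^5/3 100*x^2/9 dx = 12500/729.
  Sum: 2500/243 − 6250/243 + 12500/729 = 1250/729.
  ∫_0^5/3 (u')² dx = ∫_0^5/3 (16*x^2 - 80*x/3 + 100/9) dx. Term by term:
    ∫_0^5/3 16*x^2 dx = 2000/81;  ∫_0^5/3 -80*x/3 dx = -1000/27;  ∫_0^5/3 100/9 dx = 500/27.
  Sum: 2000/81 − 1000/27 + 500/27 = 500/81.
∫_0^5/3 u² dx = 1250/729, so ||u||_L² = 25*sqrt(2)/27.
∫_0^5/3 (u')² dx = 500/81, so ||u'||_L² = 10*sqrt(5)/9.
Ratio ||u||_L² / ||u'||_L² = sqrt(10)/6.
Sharp Poincaré constant on H^1_0(0, 5/3) is C_P = L/π = 5/(3*π), achieved by sin(3*π/5·x).
A polynomial bump cannot attain the sharp Poincaré constant (only the first sine eigenfunction does), so the ratio is strictly less than C_P, consistent with ||u||_L² ≤ C_P ||u'||_L².


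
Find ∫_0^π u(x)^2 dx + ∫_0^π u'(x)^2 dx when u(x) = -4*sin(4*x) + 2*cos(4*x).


||u||_{H^1(0,π)}^2 = 170*π

u'(x) = -8*sin(4*x) - 16*cos(4*x).
Expand u² and (u')² and integrate term by term on (0, π), using: for integers n ≥ 1, ∫_0^π sin²(nx) dx = ∫_0^π cos²(nx) dx = π/2; for n ≠ n', ∫_0^π sin(nx)sin(n'x) dx = ∫_0^π cos(nx)cos(n'x) dx = 0; and by product-to-sum, ∫_0^π sin(nx)cos(n'x) dx = ½∫_0^π [sin((n+n')x) + sin((n−n')x)] dx, which is 0 when n+n' is even and 2n/(n²−n'²) when n+n' is odd (it need not vanish on (0, π)).
  u² squared terms: (-4)²·∫sin(4x)² dx = 16·π/2 = 8*π;  (2)²·∫cos(4x)² dx = 4·π/2 = 2*π.
  u² cross terms: 2·(-4)·(2)·∫sin(4x)·cos(4x) dx = -16·(0) = 0.
  So ∫_0^π u² dx = 8*π + 2*π + 0 = 10*π.
  (u')² squared terms: (-16)²·∫cos(4x)² dx = 256·π/2 = 128*π;  (-8)²·∫sin(4x)² dx = 64·π/2 = 32*π.
  (u')² cross terms: 2·(-16)·(-8)·∫cos(4x)·sin(4x) dx = 256·(0) = 0.
  So ∫_0^π (u')² dx = 128*π + 32*π + 0 = 160*π.
||u||_{H^1}^2 = (10*π) + (160*π) = 170*π.


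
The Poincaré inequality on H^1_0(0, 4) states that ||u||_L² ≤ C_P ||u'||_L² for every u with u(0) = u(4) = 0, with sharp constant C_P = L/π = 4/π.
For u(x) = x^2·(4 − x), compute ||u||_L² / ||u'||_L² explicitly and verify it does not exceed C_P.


||u||_L² / ||u'||_L² = 2*sqrt(14)/7 < C_P = 4/π.

u(x) = x^2·(4 − x), so u'(x) = x*(8 - 3*x).
u(x) = x^2·(4 − x) vanishes at x = 0 and x = 4, so u ∈ H^1_0(0, 4). Differentiate via the product rule and integrate the resulting polynomials term by term.
  ∫_0^4 u² dx = ∫_0^4 (x^6 - 8*x^5 + 16*x^4) dx. Term by term:
    ∫_0^4 x^6 dx = 16384/7;  ∫_0^4 -8*x^5 dx = -16384/3;  ∫_0^4 16*x^4 dx = 16384/5.
  Sum: 16384/7 − 16384/3 + 16384/5 = 16384/105.
  ∫_0^4 (u')² dx = ∫_0^4 (9*x^4 - 48*x^3 + 64*x^2) dx. Term by term:
    ∫_0^4 9*x^4 dx = 9216/5;  ∫_0^4 -48*x^3 dx = -3072;  ∫_0^4 64*x^2 dx = 4096/3.
  Sum: 9216/5 − 3072 + 4096/3 = 2048/15.
∫_0^4 u² dx = 16384/105, so ||u||_L² = 128*sqrt(105)/105.
∫_0^4 (u')² dx = 2048/15, so ||u'||_L² = 32*sqrt(30)/15.
Ratio ||u||_L² / ||u'||_L² = 2*sqrt(14)/7.
Sharp Poincaré constant on H^1_0(0, 4) is C_P = L/π = 4/π, achieved by sin(π/4·x).
A polynomial bump cannot attain the sharp Poincaré constant (only the first sine eigenfunction does), so the ratio is strictly less than C_P, consistent with ||u||_L² ≤ C_P ||u'||_L².


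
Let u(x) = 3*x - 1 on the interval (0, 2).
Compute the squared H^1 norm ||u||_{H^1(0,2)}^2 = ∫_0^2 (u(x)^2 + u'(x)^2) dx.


||u||_{H^1}^2 = 32

The H^1 norm (squared) on an interval (0, L) is
  ||u||_{H^1}^2 = ∫_0^L u(x)^2 dx + ∫_0^L u'(x)^2 dx.
Compute u'(x) = 3.
Then u(x)^2 = 9*x**2 - 6*x + 1 and u'(x)^2 = 9.
Integrate each monomial from 0 to 2 using ∫_0^2 c·x^n dx = c·2^(n+1)/(n+1):
  ∫_0^2 u(x)^2 dx = ∫_0^2 (9*x^2 - 6*x + 1) dx. Term by term:
    ∫_0^2 9*x^2 dx = 24;  ∫_0^2 -6*x dx = -12;  ∫_0^2 1 dx = 2.
  Sum: 24 − 12 + 2 = 14.
  ∫_0^2 u'(x)^2 dx = ∫_0^2 (9) dx. Term by term:
    ∫_0^2 9 dx = 18.
Adding: ||u||_{H^1}^2 = 14 + 18 = 32.


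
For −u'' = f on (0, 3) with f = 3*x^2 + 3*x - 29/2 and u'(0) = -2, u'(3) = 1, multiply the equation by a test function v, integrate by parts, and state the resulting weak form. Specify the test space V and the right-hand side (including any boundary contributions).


V = H^1(0, 3) (v unrestricted at boundary; u is determined up to an additive constant); weak form: ∫_0^3 u'v' dx = ∫_0^3 (3*x^2 + 3*x - 29/2) v dx + v(3) + 2·v(0) for all v ∈ V.

Multiply both sides by a test function v and integrate from 0 to 3:
  ∫_0^3 −u''(x) v(x) dx = ∫_0^3 f(x) v(x) dx.
Integrate the LHS by parts once:
  ∫_0^3 −u'' v dx = −[u'(x) v(x)]_0^3 + ∫_0^3 u'(x) v'(x) dx.
Thus ∫_0^3 u'(x) v'(x) dx = ∫_0^3 f(x) v(x) dx + [u'(x) v(x)]_0^3.
Choose V so that boundary terms are either known or forced to vanish.
u has inhomogeneous Neumann u'(0) = -2, u'(3) = 1. [u' v]_0^3 = (1)·v(3) − (-2)·v(0) = v(3) + 2·v(0). Take V = H^1(0, 3); boundary term becomes part of RHS.
Weak formulation: find u (satisfying any essential BC) such that ∫_0^3 u'(x) v'(x) dx = ∫_0^3 f v dx + v(3) + 2·v(0) for all v ∈ V (Neumann data are natural BCs: they enter the RHS as boundary terms).
Substituting f(x) = 3*x^2 + 3*x - 29/2, the right-hand side is ∫_0^3 (3*x^2 + 3*x - 29/2) v dx + v(3) + 2·v(0).
Compatibility check (pure Neumann): taking v ≡ 1 ∈ V gives 0 = ∫_0^3 f dx + (1) − (-2), i.e. ∫_0^3 f dx must equal u'(0) − u'(3) = -3. Indeed ∫_0^3 (3*x^2 + 3*x - 29/2) dx = -3, so the data are compatible. The solution is then unique only up to an additive constant (fix it e.g. by requiring ∫_0^3 u dx = 0).


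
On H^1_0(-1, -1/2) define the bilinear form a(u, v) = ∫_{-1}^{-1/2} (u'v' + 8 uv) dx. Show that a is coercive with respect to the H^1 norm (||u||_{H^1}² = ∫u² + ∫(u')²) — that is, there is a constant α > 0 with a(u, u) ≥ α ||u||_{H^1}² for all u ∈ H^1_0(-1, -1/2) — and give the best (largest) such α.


α = 1

Coercivity of a(·,·) on H^1_0(-1, -1/2) means a(u, u) ≥ α ||u||_{H^1}² for every u ∈ H^1_0.
The interval has length L = 1/2, and Poincaré/coercivity depend only on L. Here a(u, u) = ∫(u')² + (8)·∫u².
Here c = 8 ≥ 1, so a(u,u) = ∫(u')² + c∫u² ≥ ∫(u')² + ∫u² = ||u||_{H^1}², i.e. α = 1 works. No larger α is possible: a(u,u) ≥ α||u||_{H^1}² means (1−α)∫(u')² ≥ (α−c)∫u², and for the modes u_n = sin(nπ(x−x₀)/L) (x₀ the left endpoint) one has ∫u_n²/∫(u_n')² = (L/(nπ))² → 0, so a(u_n,u_n)/||u_n||_{H^1}² → 1. Hence the optimal constant is α = 1.
Therefore α = 1.


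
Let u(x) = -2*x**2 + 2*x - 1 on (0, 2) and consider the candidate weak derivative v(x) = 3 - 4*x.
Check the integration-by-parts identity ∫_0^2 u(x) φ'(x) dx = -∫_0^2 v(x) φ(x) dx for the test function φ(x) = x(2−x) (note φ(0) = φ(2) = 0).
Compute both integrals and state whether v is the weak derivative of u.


LHS = 8/3, RHS = 4/3. No, v is not the weak derivative of u.

u(x) = -2*x**2 + 2*x - 1, classical derivative u'(x) = 2 - 4*x.
φ(x) = x(2−x), so φ'(x) = 2 - 2*x.
Note φ(0) = φ(2) = 0, so the boundary term u·φ vanishes.
LHS = ∫_0^2 u(x) φ'(x) dx = ∫_0^2 (4*x^3 - 8*x^2 + 6*x - 2) dx. Term by term:
  ∫_0^2 4*x^3 dx = 16;  ∫_0^2 -8*x^2 dx = -64/3;  ∫_0^2 6*x dx = 12;
  ∫_0^2 -2 dx = -4.
Sum: 16 − 64/3 + 12 − 4 = 8/3.
So LHS = 8/3.
∫_0^2 v(x) φ(x) dx = ∫_0^2 (4*x^3 - 11*x^2 + 6*x) dx. Term by term:
  ∫_0^2 4*x^3 dx = 16;  ∫_0^2 -11*x^2 dx = -88/3;  ∫_0^2 6*x dx = 12.
Sum: 16 − 88/3 + 12 = -4/3.
So RHS = -∫_0^2 v(x) φ(x) dx = 4/3.
LHS − RHS = 4/3 ≠ 0, so the identity fails.
(For a valid weak derivative the identity must hold for EVERY test function, in particular this one. The failure shows v is NOT the weak derivative of u.)
Correct weak derivative would be u'(x) = 2 - 4*x.


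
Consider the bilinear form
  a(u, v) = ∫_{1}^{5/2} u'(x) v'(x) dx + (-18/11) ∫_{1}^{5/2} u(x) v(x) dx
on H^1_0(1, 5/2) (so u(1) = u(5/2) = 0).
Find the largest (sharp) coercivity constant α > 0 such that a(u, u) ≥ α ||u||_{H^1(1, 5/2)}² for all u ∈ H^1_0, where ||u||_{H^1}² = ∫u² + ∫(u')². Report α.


α = 2*(-81 + 22*π^2)/(11*(9 + 4*π^2))

Coercivity of a(·,·) on H^1_0(1, 5/2) means a(u, u) ≥ α ||u||_{H^1}² for every u ∈ H^1_0.
The interval has length L = 3/2, and Poincaré/coercivity depend only on L. Here a(u, u) = ∫(u')² + (-18/11)·∫u².
Here c = -18/11 < 0 with |c| < (π/L)² = 4*π^2/9, so coercivity still holds. The condition a(u,u) ≥ α||u||_{H^1}² reads (1−α)∫(u')² ≥ (α−c)∫u². Any admissible α is ≤ 1 (rapidly oscillating u have ∫u²/∫(u')² → 0), and α = 1 would force 0 ≥ (1−c)∫u², impossible since c < 1; so 1−α > 0. By the sharp Poincaré inequality on H^1_0 of an interval of length L, ∫(u')² ≥ (π/L)²∫u² with equality for the first sine mode sin(π(x−x₀)/L) (x₀ the left endpoint), so the inequality holds for all u iff (1−α)(π/L)² ≥ α − c, i.e. α ≤ ((π/L)² + c)/((π/L)² + 1) = (1 + c(L/π)²)/(1 + (L/π)²). (Direct route, valid since c ≤ 0: Poincaré gives c∫u² ≥ c(L/π)²∫(u')², so a(u,u) ≥ (1 + c(L/π)²)∫(u')², while ||u||_{H^1}² ≤ (1 + (L/π)²)∫(u')²; dividing yields the same α.) With (π/L)² = 4*π^2/9 and c = -18/11, the largest admissible constant is α = ((π/L)² + c)/((π/L)² + 1).
Simplifying, α = 2*(-81 + 22*π^2)/(11*(9 + 4*π^2)).
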